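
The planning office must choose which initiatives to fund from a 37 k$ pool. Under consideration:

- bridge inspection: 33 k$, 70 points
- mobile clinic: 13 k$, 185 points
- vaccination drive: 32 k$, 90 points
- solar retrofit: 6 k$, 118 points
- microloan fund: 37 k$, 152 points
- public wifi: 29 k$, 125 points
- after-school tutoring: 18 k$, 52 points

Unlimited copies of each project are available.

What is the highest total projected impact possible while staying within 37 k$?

708

By projected impact per k$: solar retrofit 19.67, mobile clinic 14.23, public wifi 4.31, microloan fund 4.11 lead.
Taking 6×solar retrofit: 36 k$ used, 708 in projected impact.
Nothing else within 37 k$ beats 708.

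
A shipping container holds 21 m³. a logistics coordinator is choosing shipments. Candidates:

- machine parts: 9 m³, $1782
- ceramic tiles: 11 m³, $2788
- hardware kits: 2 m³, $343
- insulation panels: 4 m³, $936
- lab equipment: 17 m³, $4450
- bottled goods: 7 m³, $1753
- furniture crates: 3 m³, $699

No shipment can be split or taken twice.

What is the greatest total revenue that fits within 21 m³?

By revenue per m³: lab equipment 261.76, ceramic tiles 253.45, bottled goods 250.43 lead.
Taking insulation panels + lab equipment: 21 m³ used, 5386 in revenue.
Every other selection either busts 21 m³ or fails to beat 5386.

5386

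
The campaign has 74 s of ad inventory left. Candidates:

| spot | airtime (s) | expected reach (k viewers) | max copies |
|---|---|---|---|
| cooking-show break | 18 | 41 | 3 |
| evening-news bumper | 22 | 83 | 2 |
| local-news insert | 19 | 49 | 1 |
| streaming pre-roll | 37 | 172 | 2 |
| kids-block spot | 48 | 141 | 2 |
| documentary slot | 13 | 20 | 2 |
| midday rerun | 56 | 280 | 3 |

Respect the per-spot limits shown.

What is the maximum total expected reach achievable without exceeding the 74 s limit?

344

Greedy by ratio would take cooking-show break + midday rerun: 74 s used, total 321.
Replace cooking-show break and midday rerun with 2×streaming pre-roll: the trade gains 23 net, giving 344 at 74 s.
That's the maximum — no swap from here does better than 344.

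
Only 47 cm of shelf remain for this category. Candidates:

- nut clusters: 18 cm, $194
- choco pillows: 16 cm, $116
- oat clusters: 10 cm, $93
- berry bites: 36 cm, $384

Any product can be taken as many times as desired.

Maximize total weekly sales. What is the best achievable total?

481

The ratio ordering already packs tightly: 2×nut clusters + oat clusters, 46 cm, 481.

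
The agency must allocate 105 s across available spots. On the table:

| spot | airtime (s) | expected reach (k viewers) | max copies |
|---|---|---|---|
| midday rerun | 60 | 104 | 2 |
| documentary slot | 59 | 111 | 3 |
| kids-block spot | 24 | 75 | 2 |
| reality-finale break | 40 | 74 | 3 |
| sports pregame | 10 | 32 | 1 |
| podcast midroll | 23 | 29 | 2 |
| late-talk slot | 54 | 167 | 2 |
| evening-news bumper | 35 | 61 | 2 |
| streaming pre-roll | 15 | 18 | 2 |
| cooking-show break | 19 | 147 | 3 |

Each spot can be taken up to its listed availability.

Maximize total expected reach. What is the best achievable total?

591

Density check — cooking-show break 7.74, sports pregame 3.20, kids-block spot 3.12, late-talk slot 3.09 are the best per s.
Filling by ratio: kids-block spot + sports pregame + 3×cooking-show break for 548, with 14 s left unused.
Replace sports pregame with kids-block spot: the trade gains 43 net, giving 591 at 105 s.
Every other selection either busts 105 s or exceeds an availability limit or fails to beat 591.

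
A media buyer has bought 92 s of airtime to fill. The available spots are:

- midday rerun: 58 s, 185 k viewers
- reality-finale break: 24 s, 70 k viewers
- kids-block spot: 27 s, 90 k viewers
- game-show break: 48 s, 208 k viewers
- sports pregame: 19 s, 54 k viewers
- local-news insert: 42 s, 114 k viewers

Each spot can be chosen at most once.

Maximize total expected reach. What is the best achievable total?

332

A density-first pass picks kids-block spot + game-show break — 298 at 75 s.
The 27 s tied up in kids-block spot is better spent on reality-finale break + sports pregame — total rises to 332 (91 s).
An exhaustive check of the 64 subsets confirms 332.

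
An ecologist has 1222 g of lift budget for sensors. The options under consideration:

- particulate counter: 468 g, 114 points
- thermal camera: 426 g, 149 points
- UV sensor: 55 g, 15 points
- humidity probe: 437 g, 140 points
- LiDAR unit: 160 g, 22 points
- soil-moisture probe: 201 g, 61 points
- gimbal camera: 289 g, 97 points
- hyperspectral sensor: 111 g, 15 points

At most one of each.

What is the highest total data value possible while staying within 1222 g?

401

The ratio ordering already packs tightly: thermal camera + UV sensor + humidity probe + gimbal camera, 1207 g, 401.
The spare 15 g is too small for any remaining sensor, and no exchange beats 401.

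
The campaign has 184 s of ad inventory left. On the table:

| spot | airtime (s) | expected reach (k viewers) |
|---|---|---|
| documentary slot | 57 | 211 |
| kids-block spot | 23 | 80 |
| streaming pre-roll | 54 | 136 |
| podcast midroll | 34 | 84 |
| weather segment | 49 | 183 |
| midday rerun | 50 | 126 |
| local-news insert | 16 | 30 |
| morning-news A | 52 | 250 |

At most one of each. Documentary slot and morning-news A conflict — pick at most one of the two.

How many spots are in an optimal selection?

4

Optimal total is 649.
kids-block spot + streaming pre-roll + weather segment + morning-news A hits 649 at 178 s.
Every optimal selection uses 4 spots.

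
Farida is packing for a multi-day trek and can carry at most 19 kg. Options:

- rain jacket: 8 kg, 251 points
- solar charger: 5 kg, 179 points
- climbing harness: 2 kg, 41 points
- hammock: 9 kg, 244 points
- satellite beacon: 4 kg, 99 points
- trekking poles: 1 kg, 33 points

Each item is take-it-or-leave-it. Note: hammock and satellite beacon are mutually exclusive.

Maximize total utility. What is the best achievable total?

570

The ratio heuristic lands on rain jacket + solar charger + satellite beacon + trekking poles (562) but leaves 1 kg idle.
Replace trekking poles with climbing harness: the trade gains 8 net, giving 570 at 19 kg.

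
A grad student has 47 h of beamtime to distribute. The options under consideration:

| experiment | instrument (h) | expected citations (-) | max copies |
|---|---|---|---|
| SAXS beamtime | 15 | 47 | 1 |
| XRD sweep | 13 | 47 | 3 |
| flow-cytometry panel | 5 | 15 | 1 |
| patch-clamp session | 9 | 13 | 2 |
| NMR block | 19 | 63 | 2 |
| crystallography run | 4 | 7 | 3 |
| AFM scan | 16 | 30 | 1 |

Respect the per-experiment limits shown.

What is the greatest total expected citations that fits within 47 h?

157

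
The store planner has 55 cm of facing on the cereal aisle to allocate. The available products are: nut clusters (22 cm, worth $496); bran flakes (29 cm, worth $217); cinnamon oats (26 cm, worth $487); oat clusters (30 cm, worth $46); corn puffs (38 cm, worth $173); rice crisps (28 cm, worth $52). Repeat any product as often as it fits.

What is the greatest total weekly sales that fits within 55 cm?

992

Ranking by ratio (weekly sales/cm): nut clusters 22.55, cinnamon oats 18.73, bran flakes 7.48, corn puffs 4.55.
Best packing: 2×nut clusters — 44 cm, 992 total.
That's the maximum — no swap from here does better than 992.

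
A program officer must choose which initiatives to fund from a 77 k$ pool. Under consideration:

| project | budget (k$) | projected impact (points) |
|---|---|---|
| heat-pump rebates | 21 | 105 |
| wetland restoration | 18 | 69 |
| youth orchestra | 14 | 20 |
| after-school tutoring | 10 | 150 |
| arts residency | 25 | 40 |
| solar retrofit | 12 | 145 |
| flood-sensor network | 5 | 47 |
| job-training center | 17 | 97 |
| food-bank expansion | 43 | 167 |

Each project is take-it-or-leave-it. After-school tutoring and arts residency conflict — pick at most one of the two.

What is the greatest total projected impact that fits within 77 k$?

Ranking by ratio (projected impact/k$): after-school tutoring 15.00, solar retrofit 12.08, flood-sensor network 9.40, job-training center 5.71.
Best packing: heat-pump rebates + after-school tutoring + solar retrofit + flood-sensor network + job-training center — 65 k$, 544 total.
The closest alternative, wetland restoration + youth orchestra + after-school tutoring + solar retrofit + flood-sensor network + job-training center, reaches only 528.

544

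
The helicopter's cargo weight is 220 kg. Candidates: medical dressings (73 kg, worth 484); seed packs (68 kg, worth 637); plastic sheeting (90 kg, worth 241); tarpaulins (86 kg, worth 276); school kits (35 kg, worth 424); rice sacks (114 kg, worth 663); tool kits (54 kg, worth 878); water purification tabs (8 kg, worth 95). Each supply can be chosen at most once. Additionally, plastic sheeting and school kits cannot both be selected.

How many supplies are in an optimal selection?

4

Optimal total is 2094.
One optimal bundle: medical dressings + seed packs + tool kits + water purification tabs (203 kg).
Any selection reaching 2094 contains exactly 4 supplies.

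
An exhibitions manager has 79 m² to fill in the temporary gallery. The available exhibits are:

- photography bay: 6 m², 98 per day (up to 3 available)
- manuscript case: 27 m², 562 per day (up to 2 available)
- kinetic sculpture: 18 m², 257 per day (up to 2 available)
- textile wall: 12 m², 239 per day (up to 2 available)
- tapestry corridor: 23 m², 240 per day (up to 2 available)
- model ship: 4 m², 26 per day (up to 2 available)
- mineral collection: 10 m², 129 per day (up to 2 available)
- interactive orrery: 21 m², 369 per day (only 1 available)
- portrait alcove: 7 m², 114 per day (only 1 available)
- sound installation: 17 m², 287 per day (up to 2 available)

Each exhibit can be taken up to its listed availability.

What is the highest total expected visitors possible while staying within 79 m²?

1602

Best packing: 2×manuscript case + 2×textile wall — 78 m², 1602 total.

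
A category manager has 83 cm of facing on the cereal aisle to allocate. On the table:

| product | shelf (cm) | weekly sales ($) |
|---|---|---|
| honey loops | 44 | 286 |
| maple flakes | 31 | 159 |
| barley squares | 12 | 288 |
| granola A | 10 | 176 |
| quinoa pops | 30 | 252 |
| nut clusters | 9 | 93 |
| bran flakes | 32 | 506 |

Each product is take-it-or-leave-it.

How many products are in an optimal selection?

4

The maximum weekly sales within 83 cm is 1139.
barley squares + quinoa pops + nut clusters + bran flakes hits 1139 at 83 cm.
Any selection reaching 1139 contains exactly 4 products.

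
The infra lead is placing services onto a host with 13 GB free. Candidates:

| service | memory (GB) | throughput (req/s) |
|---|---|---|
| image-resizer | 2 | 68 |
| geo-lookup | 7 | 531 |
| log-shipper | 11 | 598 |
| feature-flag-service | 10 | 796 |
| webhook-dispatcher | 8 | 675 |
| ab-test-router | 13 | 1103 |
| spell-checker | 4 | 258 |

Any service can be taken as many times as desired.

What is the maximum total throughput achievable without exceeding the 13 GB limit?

1103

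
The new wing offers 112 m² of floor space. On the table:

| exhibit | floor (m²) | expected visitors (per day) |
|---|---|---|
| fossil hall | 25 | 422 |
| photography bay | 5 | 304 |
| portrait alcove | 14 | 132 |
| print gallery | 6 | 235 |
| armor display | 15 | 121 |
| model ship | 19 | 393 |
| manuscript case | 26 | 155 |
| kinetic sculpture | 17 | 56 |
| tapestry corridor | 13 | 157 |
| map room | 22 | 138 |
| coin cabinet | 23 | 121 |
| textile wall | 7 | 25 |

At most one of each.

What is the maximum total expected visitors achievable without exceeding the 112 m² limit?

Greedy by ratio would take fossil hall + photography bay + portrait alcove + print gallery + armor display + model ship + tapestry corridor + textile wall: 104 m² used, total 1789.
Replace armor display with map room: the trade gains 17 net, giving 1806 at 111 m².
An exhaustive check of the 4096 subsets confirms 1806.

1806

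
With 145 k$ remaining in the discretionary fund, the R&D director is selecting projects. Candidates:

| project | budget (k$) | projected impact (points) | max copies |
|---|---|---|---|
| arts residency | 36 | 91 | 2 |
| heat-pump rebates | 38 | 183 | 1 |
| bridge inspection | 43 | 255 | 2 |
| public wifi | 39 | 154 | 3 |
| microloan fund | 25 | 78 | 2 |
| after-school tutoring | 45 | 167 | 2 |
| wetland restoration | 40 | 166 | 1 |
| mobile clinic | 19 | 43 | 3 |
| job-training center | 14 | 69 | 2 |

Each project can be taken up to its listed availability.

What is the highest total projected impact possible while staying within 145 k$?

762

Ranking by ratio (projected impact/k$): bridge inspection 5.93, job-training center 4.93, heat-pump rebates 4.82.
The ratio heuristic lands on 2×bridge inspection + microloan fund + 2×job-training center (726) but leaves 6 k$ idle.
Replace microloan fund and job-training center with heat-pump rebates: the trade gains 36 net, giving 762 at 138 k$.
Nothing else within 145 k$ beats 762.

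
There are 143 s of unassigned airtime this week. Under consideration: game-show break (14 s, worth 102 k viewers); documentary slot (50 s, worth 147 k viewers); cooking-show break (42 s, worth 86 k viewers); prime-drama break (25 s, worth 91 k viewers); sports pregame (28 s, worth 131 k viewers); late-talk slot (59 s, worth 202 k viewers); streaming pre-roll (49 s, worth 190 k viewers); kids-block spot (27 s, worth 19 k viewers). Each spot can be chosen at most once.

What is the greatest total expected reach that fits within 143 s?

A density-first pass picks game-show break + prime-drama break + sports pregame + streaming pre-roll + kids-block spot — 533 at 143 s.
Replace prime-drama break and kids-block spot with documentary slot: the trade gains 37 net, giving 570 at 141 s.
Every other selection either busts 143 s or fails to beat 570.

570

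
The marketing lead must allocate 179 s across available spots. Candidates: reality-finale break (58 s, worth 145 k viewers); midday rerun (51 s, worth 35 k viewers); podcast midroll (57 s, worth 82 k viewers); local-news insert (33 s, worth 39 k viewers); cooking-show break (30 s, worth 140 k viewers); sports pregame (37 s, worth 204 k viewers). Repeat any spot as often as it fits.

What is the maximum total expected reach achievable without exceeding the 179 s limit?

956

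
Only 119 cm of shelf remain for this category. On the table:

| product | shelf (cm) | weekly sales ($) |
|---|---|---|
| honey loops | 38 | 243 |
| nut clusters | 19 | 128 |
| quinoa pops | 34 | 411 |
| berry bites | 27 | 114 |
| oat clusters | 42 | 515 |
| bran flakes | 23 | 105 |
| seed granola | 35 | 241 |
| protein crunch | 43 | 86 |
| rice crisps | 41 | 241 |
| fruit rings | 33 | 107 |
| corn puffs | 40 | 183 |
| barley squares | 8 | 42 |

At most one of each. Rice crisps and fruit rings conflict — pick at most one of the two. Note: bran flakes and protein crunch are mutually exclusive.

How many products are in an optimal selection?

4

Optimal total is 1209.
For example quinoa pops + oat clusters + seed granola + barley squares achieves it, using 119 cm.
All optima have 4 products.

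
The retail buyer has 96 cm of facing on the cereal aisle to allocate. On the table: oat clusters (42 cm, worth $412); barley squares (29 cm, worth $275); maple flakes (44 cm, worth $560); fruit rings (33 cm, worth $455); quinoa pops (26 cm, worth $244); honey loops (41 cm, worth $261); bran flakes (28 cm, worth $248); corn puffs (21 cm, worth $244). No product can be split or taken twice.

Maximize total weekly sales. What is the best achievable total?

The ratio heuristic lands on maple flakes + fruit rings (1015) but leaves 19 cm idle.
The 44 cm tied up in maple flakes is better spent on oat clusters + corn puffs — total rises to 1111 (96 cm).
Nothing else within 96 cm beats 1111.

1111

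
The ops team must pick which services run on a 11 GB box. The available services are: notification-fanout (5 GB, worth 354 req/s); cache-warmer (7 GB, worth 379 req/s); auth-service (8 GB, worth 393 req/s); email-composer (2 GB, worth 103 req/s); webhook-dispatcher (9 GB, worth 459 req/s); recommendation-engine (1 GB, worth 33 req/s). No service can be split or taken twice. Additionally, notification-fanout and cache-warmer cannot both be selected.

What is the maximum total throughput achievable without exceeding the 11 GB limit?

562

Taking the top-ratio services first gives notification-fanout + email-composer + recommendation-engine for 490 (8 GB).
Dropping notification-fanout and recommendation-engine frees 6 GB; slotting in webhook-dispatcher (9 GB) lifts the total to 562 at 11 GB.
Runner-up auth-service + email-composer + recommendation-engine tops out at 529.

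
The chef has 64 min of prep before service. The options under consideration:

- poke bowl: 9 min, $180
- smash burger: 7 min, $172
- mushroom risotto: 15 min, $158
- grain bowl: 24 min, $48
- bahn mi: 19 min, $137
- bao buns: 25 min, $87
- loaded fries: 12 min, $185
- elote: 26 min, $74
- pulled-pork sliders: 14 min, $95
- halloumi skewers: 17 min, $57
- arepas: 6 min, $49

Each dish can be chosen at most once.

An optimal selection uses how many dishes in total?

6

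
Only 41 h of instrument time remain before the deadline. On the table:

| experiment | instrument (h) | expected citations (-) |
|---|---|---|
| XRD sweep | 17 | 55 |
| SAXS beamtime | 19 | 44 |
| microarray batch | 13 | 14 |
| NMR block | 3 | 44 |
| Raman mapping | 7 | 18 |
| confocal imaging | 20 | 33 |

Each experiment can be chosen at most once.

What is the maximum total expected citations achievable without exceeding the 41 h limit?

143

A density-first pass picks XRD sweep + microarray batch + NMR block + Raman mapping — 131 at 40 h.
The 20 h tied up in microarray batch and Raman mapping is better spent on SAXS beamtime — total rises to 143 (39 h).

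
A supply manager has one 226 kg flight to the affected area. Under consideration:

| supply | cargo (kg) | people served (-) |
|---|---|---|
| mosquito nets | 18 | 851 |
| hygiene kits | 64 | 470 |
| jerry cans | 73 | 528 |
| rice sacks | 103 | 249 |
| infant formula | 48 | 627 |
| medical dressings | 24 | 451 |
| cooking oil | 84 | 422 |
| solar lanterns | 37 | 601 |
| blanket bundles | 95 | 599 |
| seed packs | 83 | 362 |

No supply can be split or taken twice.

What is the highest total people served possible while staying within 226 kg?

By people served per kg: mosquito nets 47.28, medical dressings 18.79, solar lanterns 16.24 lead.
Greedy by ratio would take mosquito nets + hygiene kits + infant formula + medical dressings + solar lanterns: 191 kg used, total 3000.
The 64 kg tied up in hygiene kits is better spent on blanket bundles — total rises to 3129 (222 kg).
The closest alternative, mosquito nets + jerry cans + infant formula + medical dressings + solar lanterns, reaches only 3058.

3129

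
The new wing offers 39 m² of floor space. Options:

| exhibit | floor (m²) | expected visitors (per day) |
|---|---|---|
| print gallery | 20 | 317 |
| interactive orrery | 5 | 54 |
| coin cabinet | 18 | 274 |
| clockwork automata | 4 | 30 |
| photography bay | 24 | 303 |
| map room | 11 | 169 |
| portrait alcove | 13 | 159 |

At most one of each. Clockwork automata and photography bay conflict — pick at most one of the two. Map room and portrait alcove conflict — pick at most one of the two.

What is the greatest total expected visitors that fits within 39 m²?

Ranking by ratio (expected visitors/m²): print gallery 15.85, map room 15.36, coin cabinet 15.22, photography bay 12.62.
Greedy by ratio would take print gallery + interactive orrery + map room: 36 m² used, total 540.
Replace interactive orrery and map room with coin cabinet: the trade gains 51 net, giving 591 at 38 m².
That's the maximum — no feasible swap from here does better than 591.

591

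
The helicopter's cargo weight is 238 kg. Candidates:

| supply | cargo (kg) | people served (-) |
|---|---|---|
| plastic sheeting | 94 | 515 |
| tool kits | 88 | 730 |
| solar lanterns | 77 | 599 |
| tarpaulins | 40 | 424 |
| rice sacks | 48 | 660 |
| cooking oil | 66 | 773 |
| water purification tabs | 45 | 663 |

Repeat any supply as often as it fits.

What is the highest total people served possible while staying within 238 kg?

3315

Taking 5×water purification tabs: 225 kg used, 3315 in people served.
No other feasible combination exceeds 3315.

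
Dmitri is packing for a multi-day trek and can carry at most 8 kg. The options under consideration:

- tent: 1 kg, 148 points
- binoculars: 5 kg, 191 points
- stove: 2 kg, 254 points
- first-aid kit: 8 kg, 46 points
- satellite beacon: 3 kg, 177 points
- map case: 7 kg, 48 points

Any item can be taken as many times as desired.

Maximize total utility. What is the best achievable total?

1184

By utility per kg: tent 148.00, stove 127.00, satellite beacon 59.00, binoculars 38.20 lead.
The ratio ordering already packs tightly: 8×tent, 8 kg, 1184.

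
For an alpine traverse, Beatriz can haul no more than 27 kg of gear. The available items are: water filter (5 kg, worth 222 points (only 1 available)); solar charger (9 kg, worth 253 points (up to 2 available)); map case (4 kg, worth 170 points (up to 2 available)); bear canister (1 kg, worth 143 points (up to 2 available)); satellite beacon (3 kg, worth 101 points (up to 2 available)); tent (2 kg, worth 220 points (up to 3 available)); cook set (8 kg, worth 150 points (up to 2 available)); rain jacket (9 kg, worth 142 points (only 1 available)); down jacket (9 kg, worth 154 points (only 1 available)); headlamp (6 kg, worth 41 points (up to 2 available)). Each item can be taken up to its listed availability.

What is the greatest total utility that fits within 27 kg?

1710

Best packing: water filter + 2×map case + 2×bear canister + 2×satellite beacon + 3×tent — 27 kg, 1710 total.
No other feasible combination exceeds 1710.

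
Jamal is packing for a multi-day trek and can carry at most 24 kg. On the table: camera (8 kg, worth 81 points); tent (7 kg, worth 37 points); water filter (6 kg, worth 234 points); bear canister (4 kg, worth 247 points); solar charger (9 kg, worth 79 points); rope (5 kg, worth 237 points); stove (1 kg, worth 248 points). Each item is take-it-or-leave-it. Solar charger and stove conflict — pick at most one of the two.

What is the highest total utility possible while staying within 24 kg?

Camera + water filter + bear canister + rope + stove uses 24 of the 24 kg and totals 1047.
Every other selection either busts 24 kg or breaks a pairing rule or fails to beat 1047.

1047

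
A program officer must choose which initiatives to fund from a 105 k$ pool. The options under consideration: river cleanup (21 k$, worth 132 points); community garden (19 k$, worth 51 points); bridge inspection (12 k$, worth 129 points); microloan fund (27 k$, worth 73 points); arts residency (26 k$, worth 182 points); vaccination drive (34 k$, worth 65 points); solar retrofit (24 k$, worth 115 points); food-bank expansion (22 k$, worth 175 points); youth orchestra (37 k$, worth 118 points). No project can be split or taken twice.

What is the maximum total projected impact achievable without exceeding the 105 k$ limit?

733

River cleanup + bridge inspection + arts residency + solar retrofit + food-bank expansion uses 105 of the 105 k$ and totals 733.
Next best is river cleanup + community garden + bridge inspection + arts residency + food-bank expansion at 669 (100 k$) — short by 64.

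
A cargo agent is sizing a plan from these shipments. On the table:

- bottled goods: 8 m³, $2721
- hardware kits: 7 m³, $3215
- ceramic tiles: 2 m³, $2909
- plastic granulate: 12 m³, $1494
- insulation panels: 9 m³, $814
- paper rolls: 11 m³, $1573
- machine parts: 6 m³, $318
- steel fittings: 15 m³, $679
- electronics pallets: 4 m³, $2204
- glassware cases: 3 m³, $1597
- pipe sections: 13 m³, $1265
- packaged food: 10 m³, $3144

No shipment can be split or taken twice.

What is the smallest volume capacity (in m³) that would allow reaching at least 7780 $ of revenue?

13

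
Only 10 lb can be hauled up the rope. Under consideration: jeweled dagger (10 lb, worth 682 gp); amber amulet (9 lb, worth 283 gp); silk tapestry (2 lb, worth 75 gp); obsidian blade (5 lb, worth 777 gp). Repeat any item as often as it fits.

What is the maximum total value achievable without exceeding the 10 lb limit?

The ratio ordering already packs tightly: 2×obsidian blade, 10 lb, 1554.
No other feasible combination exceeds 1554.

1554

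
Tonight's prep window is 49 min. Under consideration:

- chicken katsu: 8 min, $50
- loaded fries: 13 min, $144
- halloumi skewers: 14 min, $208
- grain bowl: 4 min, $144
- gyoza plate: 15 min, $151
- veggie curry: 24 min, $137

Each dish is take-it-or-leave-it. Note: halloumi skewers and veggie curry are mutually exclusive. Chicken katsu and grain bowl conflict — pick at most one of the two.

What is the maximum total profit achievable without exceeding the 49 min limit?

647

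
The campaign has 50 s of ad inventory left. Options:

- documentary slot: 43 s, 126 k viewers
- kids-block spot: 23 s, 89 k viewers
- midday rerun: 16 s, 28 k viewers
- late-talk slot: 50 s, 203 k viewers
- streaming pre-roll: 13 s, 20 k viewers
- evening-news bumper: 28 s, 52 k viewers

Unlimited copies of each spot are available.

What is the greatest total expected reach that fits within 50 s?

203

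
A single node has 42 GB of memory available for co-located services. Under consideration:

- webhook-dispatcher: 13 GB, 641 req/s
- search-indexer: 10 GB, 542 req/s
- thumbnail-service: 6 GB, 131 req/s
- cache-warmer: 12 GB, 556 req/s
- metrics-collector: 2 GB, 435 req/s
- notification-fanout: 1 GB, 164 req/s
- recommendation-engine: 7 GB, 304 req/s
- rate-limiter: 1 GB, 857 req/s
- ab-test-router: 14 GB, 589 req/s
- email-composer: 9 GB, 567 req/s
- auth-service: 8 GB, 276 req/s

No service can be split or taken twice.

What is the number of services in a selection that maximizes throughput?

7

Optimal total is 3425.
One optimal bundle: search-indexer + cache-warmer + metrics-collector + notification-fanout + recommendation-engine + rate-limiter + email-composer (42 GB).
All optima have 7 services.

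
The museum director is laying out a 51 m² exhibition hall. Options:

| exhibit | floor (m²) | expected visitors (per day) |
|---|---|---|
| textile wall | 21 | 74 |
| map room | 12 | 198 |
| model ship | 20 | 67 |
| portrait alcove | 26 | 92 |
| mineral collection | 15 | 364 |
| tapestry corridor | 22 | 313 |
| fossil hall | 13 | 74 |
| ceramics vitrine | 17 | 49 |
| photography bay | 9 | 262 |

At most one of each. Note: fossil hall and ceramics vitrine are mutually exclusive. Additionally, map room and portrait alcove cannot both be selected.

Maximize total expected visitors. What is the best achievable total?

939

Taking the top-ratio exhibits first gives map room + mineral collection + fossil hall + photography bay for 898 (49 m²).
Dropping map room and fossil hall frees 25 m²; slotting in tapestry corridor (22 m²) lifts the total to 939 at 46 m².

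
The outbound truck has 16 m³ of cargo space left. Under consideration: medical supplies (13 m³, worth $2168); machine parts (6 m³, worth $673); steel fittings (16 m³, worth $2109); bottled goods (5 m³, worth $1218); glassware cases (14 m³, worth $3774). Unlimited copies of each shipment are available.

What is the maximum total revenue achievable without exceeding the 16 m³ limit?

Ranking by ratio (revenue/m³): glassware cases 269.57, bottled goods 243.60, medical supplies 166.77.
Best packing: glassware cases — 14 m³, 3774 total.
That's the maximum — no swap from here does better than 3774.

3774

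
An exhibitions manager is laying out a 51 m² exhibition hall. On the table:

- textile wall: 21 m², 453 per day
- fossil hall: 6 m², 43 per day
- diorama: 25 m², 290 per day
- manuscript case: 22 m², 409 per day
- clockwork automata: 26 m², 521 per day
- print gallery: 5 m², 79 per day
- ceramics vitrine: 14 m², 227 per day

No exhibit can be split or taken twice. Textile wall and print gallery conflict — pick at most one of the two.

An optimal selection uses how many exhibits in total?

2

Optimal total is 974.
For example textile wall + clockwork automata achieves it, using 47 m².
Every optimal selection uses 2 exhibits.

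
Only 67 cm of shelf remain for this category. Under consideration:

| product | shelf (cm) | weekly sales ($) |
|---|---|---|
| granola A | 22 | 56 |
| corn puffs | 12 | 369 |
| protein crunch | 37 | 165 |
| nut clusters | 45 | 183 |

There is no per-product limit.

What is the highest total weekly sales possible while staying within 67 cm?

1845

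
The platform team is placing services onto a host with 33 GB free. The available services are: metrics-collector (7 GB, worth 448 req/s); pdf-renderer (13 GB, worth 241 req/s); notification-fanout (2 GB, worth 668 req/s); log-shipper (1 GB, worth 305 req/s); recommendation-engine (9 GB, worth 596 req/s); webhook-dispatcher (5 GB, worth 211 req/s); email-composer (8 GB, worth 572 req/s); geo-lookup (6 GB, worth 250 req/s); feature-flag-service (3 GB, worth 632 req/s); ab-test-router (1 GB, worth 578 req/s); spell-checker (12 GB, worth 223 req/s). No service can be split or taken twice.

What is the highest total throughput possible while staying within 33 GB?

Ranking by ratio (throughput/GB): ab-test-router 578.00, notification-fanout 334.00, log-shipper 305.00.
Best packing: metrics-collector + notification-fanout + log-shipper + recommendation-engine + email-composer + feature-flag-service + ab-test-router — 31 GB, 3799 total.
Runner-up metrics-collector + notification-fanout + log-shipper + webhook-dispatcher + email-composer + geo-lookup + feature-flag-service + ab-test-router tops out at 3664.

3799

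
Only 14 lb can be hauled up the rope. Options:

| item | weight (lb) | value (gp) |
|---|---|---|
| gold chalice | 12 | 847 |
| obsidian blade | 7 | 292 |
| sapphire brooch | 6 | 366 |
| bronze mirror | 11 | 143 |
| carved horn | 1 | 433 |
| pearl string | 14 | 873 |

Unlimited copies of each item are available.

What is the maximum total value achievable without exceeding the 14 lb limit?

6062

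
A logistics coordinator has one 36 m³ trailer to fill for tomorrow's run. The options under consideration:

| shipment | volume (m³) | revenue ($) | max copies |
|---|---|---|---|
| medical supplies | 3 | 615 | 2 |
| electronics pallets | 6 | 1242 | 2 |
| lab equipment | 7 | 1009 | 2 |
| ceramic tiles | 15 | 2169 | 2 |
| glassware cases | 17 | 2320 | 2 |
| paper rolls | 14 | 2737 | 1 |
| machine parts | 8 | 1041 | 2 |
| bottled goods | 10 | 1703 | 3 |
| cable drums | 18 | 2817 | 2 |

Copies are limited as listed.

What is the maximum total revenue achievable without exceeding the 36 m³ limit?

6924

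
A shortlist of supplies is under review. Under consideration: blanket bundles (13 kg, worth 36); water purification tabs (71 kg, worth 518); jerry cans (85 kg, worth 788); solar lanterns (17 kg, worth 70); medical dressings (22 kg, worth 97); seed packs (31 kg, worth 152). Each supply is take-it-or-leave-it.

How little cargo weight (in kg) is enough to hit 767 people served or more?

85

Look for the lowest-cargo combination reaching 767.
Taking jerry cans gives 788 (≥ 767) for 85 kg.
Below 85 kg the best achievable stays under 767.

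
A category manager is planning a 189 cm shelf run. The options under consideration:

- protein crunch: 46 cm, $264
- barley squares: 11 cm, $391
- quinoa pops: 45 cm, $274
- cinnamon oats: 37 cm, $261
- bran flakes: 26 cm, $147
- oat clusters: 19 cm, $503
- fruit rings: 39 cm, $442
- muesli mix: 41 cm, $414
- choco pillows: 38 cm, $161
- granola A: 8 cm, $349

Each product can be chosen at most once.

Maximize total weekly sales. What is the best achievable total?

Taking the top-ratio products first gives barley squares + cinnamon oats + bran flakes + oat clusters + fruit rings + muesli mix + granola A for 2507 (181 cm).
Dropping cinnamon oats frees 37 cm; slotting in quinoa pops (45 cm) lifts the total to 2520 at 189 cm.
Nothing else within 189 cm beats 2520.

2520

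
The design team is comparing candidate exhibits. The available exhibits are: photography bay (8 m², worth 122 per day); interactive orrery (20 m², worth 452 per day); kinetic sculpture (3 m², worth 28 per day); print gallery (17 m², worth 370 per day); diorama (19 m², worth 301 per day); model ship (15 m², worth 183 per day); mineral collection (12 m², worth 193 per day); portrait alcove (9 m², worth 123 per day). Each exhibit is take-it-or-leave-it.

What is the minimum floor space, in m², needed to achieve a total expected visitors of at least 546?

28

Look for the lowest-floor combination reaching 546.
photography bay + interactive orrery reaches 574 using 28 m².
No combination under 28 m² hits 546.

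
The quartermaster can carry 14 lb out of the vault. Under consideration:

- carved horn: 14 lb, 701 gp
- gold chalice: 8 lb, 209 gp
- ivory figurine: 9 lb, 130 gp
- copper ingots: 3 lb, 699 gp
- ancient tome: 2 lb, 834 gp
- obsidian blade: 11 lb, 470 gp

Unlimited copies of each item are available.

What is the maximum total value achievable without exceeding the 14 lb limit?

Taking 7×ancient tome: 14 lb used, 5838 in value.
Every other selection either busts 14 lb or fails to beat 5838.

5838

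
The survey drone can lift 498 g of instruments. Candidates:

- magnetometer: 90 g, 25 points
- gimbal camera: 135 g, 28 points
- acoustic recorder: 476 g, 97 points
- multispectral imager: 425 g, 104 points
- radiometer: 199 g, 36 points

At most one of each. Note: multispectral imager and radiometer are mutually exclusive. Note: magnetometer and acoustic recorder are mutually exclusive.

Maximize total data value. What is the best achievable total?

104

Greedy by ratio would take magnetometer + gimbal camera + radiometer: 424 g used, total 89.
Dropping magnetometer and gimbal camera and radiometer frees 424 g; slotting in multispectral imager (425 g) lifts the total to 104 at 425 g.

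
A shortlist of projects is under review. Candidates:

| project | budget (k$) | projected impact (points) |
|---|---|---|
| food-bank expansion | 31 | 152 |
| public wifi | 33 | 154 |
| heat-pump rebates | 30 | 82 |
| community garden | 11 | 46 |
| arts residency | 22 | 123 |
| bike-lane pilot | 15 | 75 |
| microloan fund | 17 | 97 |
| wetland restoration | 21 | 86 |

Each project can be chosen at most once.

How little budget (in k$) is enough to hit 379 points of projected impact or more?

Look for the lowest-budget combination reaching 379.
Taking arts residency + bike-lane pilot + microloan fund + wetland restoration gives 381 (≥ 379) for 75 k$.
No combination under 75 k$ hits 379.

75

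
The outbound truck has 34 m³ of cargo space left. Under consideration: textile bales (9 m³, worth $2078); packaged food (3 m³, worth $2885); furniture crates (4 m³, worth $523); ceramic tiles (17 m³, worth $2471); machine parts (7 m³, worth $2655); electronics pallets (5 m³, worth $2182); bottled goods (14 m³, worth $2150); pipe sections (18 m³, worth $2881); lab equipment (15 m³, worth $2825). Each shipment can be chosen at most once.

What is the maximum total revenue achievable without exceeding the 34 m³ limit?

Taking the top-ratio shipments first gives textile bales + packaged food + furniture crates + machine parts + electronics pallets for 10323 (28 m³).
Replace textile bales with lab equipment: the trade gains 747 net, giving 11070 at 34 m³.
That's the maximum — no swap from here does better than 11070.

11070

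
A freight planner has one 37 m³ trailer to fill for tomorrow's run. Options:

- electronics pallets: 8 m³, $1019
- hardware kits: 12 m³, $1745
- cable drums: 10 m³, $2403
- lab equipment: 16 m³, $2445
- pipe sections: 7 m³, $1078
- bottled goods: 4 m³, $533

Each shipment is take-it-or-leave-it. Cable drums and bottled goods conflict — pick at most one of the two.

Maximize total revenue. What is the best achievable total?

6245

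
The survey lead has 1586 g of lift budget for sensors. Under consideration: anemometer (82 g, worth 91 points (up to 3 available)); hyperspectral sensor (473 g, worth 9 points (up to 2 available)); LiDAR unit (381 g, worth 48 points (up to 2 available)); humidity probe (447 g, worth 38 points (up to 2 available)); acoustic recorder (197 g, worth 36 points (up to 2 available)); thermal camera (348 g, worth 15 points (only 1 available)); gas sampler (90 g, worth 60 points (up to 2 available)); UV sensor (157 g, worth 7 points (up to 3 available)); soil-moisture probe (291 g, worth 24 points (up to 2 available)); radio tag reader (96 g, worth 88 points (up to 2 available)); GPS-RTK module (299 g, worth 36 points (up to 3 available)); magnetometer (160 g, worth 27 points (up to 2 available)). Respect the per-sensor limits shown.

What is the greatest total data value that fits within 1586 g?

716

Greedy by ratio would take 3×anemometer + 2×acoustic recorder + 2×gas sampler + UV sensor + 2×radio tag reader + 2×magnetometer: 1489 g used, total 702.
The 317 g tied up in UV sensor and magnetometer is better spent on LiDAR unit — total rises to 716 (1553 g).
The spare 33 g is too small for any remaining sensor, and no exchange beats 716.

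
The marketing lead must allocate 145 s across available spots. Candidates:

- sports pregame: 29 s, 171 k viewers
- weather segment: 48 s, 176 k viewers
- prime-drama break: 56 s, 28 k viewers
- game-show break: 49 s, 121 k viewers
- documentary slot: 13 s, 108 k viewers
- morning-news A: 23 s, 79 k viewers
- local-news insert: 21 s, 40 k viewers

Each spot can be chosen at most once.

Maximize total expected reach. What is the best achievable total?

576

Density check — documentary slot 8.31, sports pregame 5.90, weather segment 3.67 are the best per s.
A density-first pass picks sports pregame + weather segment + documentary slot + morning-news A + local-news insert — 574 at 134 s.
The 44 s tied up in morning-news A and local-news insert is better spent on game-show break — total rises to 576 (139 s).
An exhaustive check of the 128 subsets confirms 576.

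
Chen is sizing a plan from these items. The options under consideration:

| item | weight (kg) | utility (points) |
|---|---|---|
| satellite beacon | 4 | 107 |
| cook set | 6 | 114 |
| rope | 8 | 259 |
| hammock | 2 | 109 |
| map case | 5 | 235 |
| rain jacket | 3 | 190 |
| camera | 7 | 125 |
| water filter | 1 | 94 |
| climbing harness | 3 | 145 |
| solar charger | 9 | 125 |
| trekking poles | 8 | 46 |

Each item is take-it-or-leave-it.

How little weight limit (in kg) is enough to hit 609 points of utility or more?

Need the lightest bundle worth ≥ 609.
hammock + map case + rain jacket + water filter reaches 628 using 11 kg.
Any bundle with less than 11 kg falls short of 609.

11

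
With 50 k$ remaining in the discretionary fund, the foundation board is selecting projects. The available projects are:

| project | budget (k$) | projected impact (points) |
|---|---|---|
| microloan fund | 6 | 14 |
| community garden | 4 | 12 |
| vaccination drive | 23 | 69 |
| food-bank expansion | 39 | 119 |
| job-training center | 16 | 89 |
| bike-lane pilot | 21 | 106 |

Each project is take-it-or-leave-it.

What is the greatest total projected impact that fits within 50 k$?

221

Density check — job-training center 5.56, bike-lane pilot 5.05, food-bank expansion 3.05 are the best per k$.
Taking microloan fund + community garden + job-training center + bike-lane pilot: 47 k$ used, 221 in projected impact.
Next best is microloan fund + job-training center + bike-lane pilot at 209 (43 k$) — short by 12.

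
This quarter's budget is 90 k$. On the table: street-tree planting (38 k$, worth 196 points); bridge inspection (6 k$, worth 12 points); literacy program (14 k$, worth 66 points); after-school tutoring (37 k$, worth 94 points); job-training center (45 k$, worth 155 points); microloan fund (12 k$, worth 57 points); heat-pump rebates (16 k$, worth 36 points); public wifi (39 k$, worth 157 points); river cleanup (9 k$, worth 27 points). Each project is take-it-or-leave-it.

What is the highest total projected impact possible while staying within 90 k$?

410

Taking the top-ratio projects first gives street-tree planting + literacy program + microloan fund + heat-pump rebates + river cleanup for 382 (89 k$).
The 39 k$ tied up in literacy program and heat-pump rebates and river cleanup is better spent on public wifi — total rises to 410 (89 k$).
The spare 1 k$ is too small for any remaining project, and no exchange beats 410.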